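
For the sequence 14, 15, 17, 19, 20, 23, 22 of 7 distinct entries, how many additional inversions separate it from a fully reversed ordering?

20 inversions short

Maximum inversions for 7 distinct elements is C(7, 2) = 7·6/2 = 21.
Current inversions — for each element, count later smaller elements:
14: 0
15: 0
17: 0
19: 0
20: 0
23: 1
22: 0
Current total: 0 + 0 + 0 + 0 + 0 + 1 + 0 = 1
Shortfall: 21 − 1 = 20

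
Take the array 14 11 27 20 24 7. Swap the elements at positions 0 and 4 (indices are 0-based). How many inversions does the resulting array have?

11 inversions

Positions 0 and 4 hold 14 and 24; after swapping, the array is [24, 11, 27, 20, 14, 7].
For each element, count later entries that are smaller:
24 → 11, 20, 14, 7 → 4
11 → 7 → 1
27 → 20, 14, 7 → 3
20 → 14, 7 → 2
14 → 7 → 1
7 → none → 0
Sum: 4 + 1 + 3 + 2 + 1 + 0 = 11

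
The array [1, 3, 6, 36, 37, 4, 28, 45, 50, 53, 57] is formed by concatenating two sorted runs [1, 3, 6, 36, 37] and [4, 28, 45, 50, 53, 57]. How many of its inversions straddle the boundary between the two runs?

5 split inversions

Take each right-half value and tally the left-half values above it:
r = 4: 6, 36, 37 → 3
r = 28: 36, 37 → 2
r = 45: none → 0
r = 50: none → 0
r = 53: none → 0
r = 57: none → 0
Cross-inversions: 3 + 2 + 0 + 0 + 0 + 0 = 5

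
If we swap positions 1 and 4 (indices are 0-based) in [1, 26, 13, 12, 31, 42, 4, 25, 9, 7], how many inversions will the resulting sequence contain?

25

Positions 1 and 4 hold 26 and 31; after swapping, the array is [1, 31, 13, 12, 26, 42, 4, 25, 9, 7].
Sweep left to right; for each value list the smaller values that follow it:
1 → none → 0
31 → 13, 12, 26, 4, 25, 9, 7 → 7
13 → 12, 4, 9, 7 → 4
12 → 4, 9, 7 → 3
26 → 4, 25, 9, 7 → 4
42 → 4, 25, 9, 7 → 4
4 → none → 0
25 → 9, 7 → 2
9 → 7 → 1
7 → none → 0
Sum: 0 + 7 + 4 + 3 + 4 + 4 + 0 + 2 + 1 + 0 = 25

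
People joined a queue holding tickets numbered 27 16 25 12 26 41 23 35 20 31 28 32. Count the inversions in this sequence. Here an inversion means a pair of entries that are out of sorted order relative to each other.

Count, for each position, how many later elements it exceeds:
27 → 16, 25, 12, 26, 23, 20 → 6
16 → 12 → 1
25 → 12, 23, 20 → 3
12 → none → 0
26 → 23, 20 → 2
41 → 23, 35, 20, 31, 28, 32 → 6
23 → 20 → 1
35 → 20, 31, 28, 32 → 4
20 → none → 0
31 → 28 → 1
28 → none → 0
32 → none → 0
Sum: 6 + 1 + 3 + 0 + 2 + 6 + 1 + 4 + 0 + 1 + 0 + 0 = 24

24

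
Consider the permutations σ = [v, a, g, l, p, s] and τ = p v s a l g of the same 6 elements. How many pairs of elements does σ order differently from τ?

8

Assign each item its position (1..6) in the first ordering, then rewrite the second ordering as that position sequence:
positions: v→1, a→2, g→3, l→4, p→5, s→6
second ordering as positions: [5, 1, 6, 2, 4, 3]
Discordant pairs = inversions in this position sequence.
5: 1, 2, 4, 3 → 4
1: 0
6: 2, 4, 3 → 3
2: 0
4: 3 → 1
3: 0
Total: 4 + 0 + 3 + 0 + 1 + 0 = 8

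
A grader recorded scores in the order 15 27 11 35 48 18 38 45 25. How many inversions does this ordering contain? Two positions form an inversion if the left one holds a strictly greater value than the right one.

12

For each element, count later entries that are smaller:
15: 1
27: 3
11: 0
35: 2
48: 4
18: 0
38: 1
45: 1
25: 0
Sum: 1 + 3 + 0 + 2 + 4 + 0 + 1 + 1 + 0 = 12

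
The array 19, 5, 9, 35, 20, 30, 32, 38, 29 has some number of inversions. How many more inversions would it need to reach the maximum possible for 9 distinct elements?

27 inversions short

Maximum inversions for 9 distinct elements is C(9, 2) = 9·8/2 = 36.
Current inversions — for each element, count later smaller elements:
19: 2
5: 0
9: 0
35: 4
20: 0
30: 1
32: 1
38: 1
29: 0
Current total: 2 + 0 + 0 + 4 + 0 + 1 + 1 + 1 + 0 = 9
Shortfall: 36 − 9 = 27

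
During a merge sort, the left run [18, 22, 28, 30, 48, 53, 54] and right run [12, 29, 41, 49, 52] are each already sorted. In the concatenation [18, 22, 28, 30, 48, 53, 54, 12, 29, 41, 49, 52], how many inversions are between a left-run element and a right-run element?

Take each right-half value and tally the left-half values above it:
r = 12: 18, 22, 28, 30, 48, 53, 54 → 7
r = 29: 30, 48, 53, 54 → 4
r = 41: 48, 53, 54 → 3
r = 49: 53, 54 → 2
r = 52: 53, 54 → 2
Cross-inversions: 7 + 4 + 3 + 2 + 2 = 18

18 split inversions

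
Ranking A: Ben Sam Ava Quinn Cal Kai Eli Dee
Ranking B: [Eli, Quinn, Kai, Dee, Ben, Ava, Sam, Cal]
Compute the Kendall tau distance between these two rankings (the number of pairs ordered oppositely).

18 discordant pairs

Assign each item its position (1..8) in the first ordering, then rewrite the second ordering as that position sequence:
positions: Ben→1, Sam→2, Ava→3, Quinn→4, Cal→5, Kai→6, Eli→7, Dee→8
second ordering as positions: [7, 4, 6, 8, 1, 3, 2, 5]
Discordant pairs = inversions in this position sequence.
7: 4, 6, 1, 3, 2, 5 → 6
4: 1, 3, 2 → 3
6: 1, 3, 2, 5 → 4
8: 1, 3, 2, 5 → 4
1: 0
3: 2 → 1
2: 0
5: 0
Total: 6 + 3 + 4 + 4 + 0 + 1 + 0 + 0 = 18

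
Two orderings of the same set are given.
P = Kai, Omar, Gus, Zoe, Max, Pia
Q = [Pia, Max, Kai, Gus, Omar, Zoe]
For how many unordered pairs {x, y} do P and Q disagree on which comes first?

Assign each item its position (1..6) in the first ordering, then rewrite the second ordering as that position sequence:
positions: Kai→1, Omar→2, Gus→3, Zoe→4, Max→5, Pia→6
second ordering as positions: [6, 5, 1, 3, 2, 4]
Discordant pairs = inversions in this position sequence.
6: 5, 1, 3, 2, 4 → 5
5: 1, 3, 2, 4 → 4
1: 0
3: 2 → 1
2: 0
4: 0
Total: 5 + 4 + 0 + 1 + 0 + 0 = 10

Disagreeing pairs: 10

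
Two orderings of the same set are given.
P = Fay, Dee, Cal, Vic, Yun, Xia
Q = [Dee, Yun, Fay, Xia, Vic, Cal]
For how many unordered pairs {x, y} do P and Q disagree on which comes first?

Disagreeing pairs: 7

Assign each item its position (1..6) in the first ordering, then rewrite the second ordering as that position sequence:
positions: Fay→1, Dee→2, Cal→3, Vic→4, Yun→5, Xia→6
second ordering as positions: [2, 5, 1, 6, 4, 3]
Discordant pairs = inversions in this position sequence.
2: 1 → 1
5: 1, 4, 3 → 3
1: 0
6: 4, 3 → 2
4: 3 → 1
3: 0
Total: 1 + 3 + 0 + 2 + 1 + 0 = 7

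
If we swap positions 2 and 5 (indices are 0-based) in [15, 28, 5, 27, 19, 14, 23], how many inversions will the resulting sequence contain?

Positions 2 and 5 hold 5 and 14; after swapping, the array is [15, 28, 14, 27, 19, 5, 23].
Sweep left to right; for each value list the smaller values that follow it:
15 → 14, 5 → 2
28 → 14, 27, 19, 5, 23 → 5
14 → 5 → 1
27 → 19, 5, 23 → 3
19 → 5 → 1
5 → none → 0
23 → none → 0
Sum: 2 + 5 + 1 + 3 + 1 + 0 + 0 = 12

12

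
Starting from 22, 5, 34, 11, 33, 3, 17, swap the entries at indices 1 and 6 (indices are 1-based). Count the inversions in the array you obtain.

7

Positions 1 and 6 hold 22 and 3; after swapping, the array is [3, 5, 34, 11, 33, 22, 17].
Count, for each position, how many later elements it exceeds:
3: 0
5: 0
34: 4
11: 0
33: 2
22: 1
17: 0
Sum: 0 + 0 + 4 + 0 + 2 + 1 + 0 = 7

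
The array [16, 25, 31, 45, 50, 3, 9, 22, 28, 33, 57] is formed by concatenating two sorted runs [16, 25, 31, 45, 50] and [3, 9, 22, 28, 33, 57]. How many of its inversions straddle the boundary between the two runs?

Count, for every r in R, how many entries of L exceed r:
r = 3: 16, 25, 31, 45, 50 → 5
r = 9: 16, 25, 31, 45, 50 → 5
r = 22: 25, 31, 45, 50 → 4
r = 28: 31, 45, 50 → 3
r = 33: 45, 50 → 2
r = 57: none → 0
Cross-inversions: 5 + 5 + 4 + 3 + 2 + 0 = 19

19 split inversions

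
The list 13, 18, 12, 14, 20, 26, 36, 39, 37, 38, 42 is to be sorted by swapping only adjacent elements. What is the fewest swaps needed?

5 swaps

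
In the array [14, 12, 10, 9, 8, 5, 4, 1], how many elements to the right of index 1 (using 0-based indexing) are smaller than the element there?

6 such elements

The element at index 1 is 12.
Elements after it: 10, 9, 8, 5, 4, 1
Those smaller than 12: 10, 9, 8, 5, 4, 1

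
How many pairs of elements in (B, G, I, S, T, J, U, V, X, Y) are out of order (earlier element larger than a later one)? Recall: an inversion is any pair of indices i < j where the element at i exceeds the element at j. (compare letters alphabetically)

There are 2 inversions.

Sweep left to right; for each value list the smaller values that follow it:
B → none → 0
G → none → 0
I → none → 0
S → J → 1
T → J → 1
J → none → 0
U → none → 0
V → none → 0
X → none → 0
Y → none → 0
Sum: 0 + 0 + 0 + 1 + 1 + 0 + 0 + 0 + 0 + 0 = 2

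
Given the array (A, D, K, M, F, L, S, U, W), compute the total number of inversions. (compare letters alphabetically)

Count, for each position, how many later elements it exceeds:
A → none → 0
D → none → 0
K → F → 1
M → F, L → 2
F → none → 0
L → none → 0
S → none → 0
U → none → 0
W → none → 0
Sum: 0 + 0 + 1 + 2 + 0 + 0 + 0 + 0 + 0 = 3

3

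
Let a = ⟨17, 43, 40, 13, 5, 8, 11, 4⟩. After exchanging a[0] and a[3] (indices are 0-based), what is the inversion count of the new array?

Positions 0 and 3 hold 17 and 13; after swapping, the array is [13, 43, 40, 17, 5, 8, 11, 4].
Count, for each position, how many later elements it exceeds:
13 → 5, 8, 11, 4 → 4
43 → 40, 17, 5, 8, 11, 4 → 6
40 → 17, 5, 8, 11, 4 → 5
17 → 5, 8, 11, 4 → 4
5 → 4 → 1
8 → 4 → 1
11 → 4 → 1
4 → none → 0
Sum: 4 + 6 + 5 + 4 + 1 + 1 + 1 + 0 = 22

22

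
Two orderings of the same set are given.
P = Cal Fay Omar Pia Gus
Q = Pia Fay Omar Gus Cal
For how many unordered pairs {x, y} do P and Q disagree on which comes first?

Disagreeing pairs: 6

Assign each item its position (1..5) in the first ordering, then rewrite the second ordering as that position sequence:
positions: Cal→1, Fay→2, Omar→3, Pia→4, Gus→5
second ordering as positions: [4, 2, 3, 5, 1]
Discordant pairs = inversions in this position sequence.
4: 2, 3, 1 → 3
2: 1 → 1
3: 1 → 1
5: 1 → 1
1: 0
Total: 3 + 1 + 1 + 1 + 0 = 6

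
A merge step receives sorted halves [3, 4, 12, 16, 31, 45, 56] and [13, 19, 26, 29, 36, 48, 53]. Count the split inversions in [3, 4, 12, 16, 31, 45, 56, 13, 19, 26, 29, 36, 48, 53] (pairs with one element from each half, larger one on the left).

Take each right-half value and tally the left-half values above it:
r = 13: 16, 31, 45, 56 → 4
r = 19: 31, 45, 56 → 3
r = 26: 31, 45, 56 → 3
r = 29: 31, 45, 56 → 3
r = 36: 45, 56 → 2
r = 48: 56 → 1
r = 53: 56 → 1
Cross-inversions: 4 + 3 + 3 + 3 + 2 + 1 + 1 = 17

17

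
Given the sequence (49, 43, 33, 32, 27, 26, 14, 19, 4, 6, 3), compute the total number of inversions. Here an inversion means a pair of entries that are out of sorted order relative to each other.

53

Sweep left to right; for each value list the smaller values that follow it:
49: 10
43: 9
33: 8
32: 7
27: 6
26: 5
14: 3
19: 3
4: 1
6: 1
3: 0
Sum: 10 + 9 + 8 + 7 + 6 + 5 + 3 + 3 + 1 + 1 + 0 = 53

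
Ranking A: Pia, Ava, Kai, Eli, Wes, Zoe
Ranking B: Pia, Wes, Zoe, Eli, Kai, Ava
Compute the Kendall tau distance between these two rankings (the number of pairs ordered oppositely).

Assign each item its position (1..6) in the first ordering, then rewrite the second ordering as that position sequence:
positions: Pia→1, Ava→2, Kai→3, Eli→4, Wes→5, Zoe→6
second ordering as positions: [1, 5, 6, 4, 3, 2]
Discordant pairs = inversions in this position sequence.
1: 0
5: 4, 3, 2 → 3
6: 4, 3, 2 → 3
4: 3, 2 → 2
3: 2 → 1
2: 0
Total: 0 + 3 + 3 + 2 + 1 + 0 = 9

9 discordant pairs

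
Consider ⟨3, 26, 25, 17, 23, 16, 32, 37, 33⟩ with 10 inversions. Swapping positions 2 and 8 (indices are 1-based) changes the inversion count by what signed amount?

Positions 2 and 8 hold 26 and 37; after swapping, the array is [3, 37, 25, 17, 23, 16, 32, 26, 33].
Count, for each position, how many later elements it exceeds:
3 → none → 0
37 → 25, 17, 23, 16, 32, 26, 33 → 7
25 → 17, 23, 16 → 3
17 → 16 → 1
23 → 16 → 1
16 → none → 0
32 → 26 → 1
26 → none → 0
33 → none → 0
Sum: 0 + 7 + 3 + 1 + 1 + 0 + 1 + 0 + 0 = 13
Change: 13 − 10 = +3

+3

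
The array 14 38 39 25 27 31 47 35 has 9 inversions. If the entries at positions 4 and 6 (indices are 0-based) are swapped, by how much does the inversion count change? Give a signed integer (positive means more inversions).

Positions 4 and 6 hold 27 and 47; after swapping, the array is [14, 38, 39, 25, 47, 31, 27, 35].
Count, for each position, how many later elements it exceeds:
14: 0
38: 4
39: 4
25: 0
47: 3
31: 1
27: 0
35: 0
Sum: 0 + 4 + 4 + 0 + 3 + 1 + 0 + 0 = 12
Change: 12 − 9 = +3

+3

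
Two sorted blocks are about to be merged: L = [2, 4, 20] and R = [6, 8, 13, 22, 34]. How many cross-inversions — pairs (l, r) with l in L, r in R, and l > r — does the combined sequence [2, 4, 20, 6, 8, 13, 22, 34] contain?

3

For each element r of the right run, count left-run elements greater than r:
r = 6: 20 → 1
r = 8: 20 → 1
r = 13: 20 → 1
r = 22: none → 0
r = 34: none → 0
Cross-inversions: 1 + 1 + 1 + 0 + 0 = 3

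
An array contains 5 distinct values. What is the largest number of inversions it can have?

A reversed (strictly descending) arrangement makes every pair an inversion, giving C(5, 2) inversions.
C(5, 2) = 5·4/2 = 10

10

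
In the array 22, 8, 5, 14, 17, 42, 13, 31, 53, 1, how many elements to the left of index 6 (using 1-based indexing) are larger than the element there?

The element at index 6 is 42.
Elements before it: 22, 8, 5, 14, 17
None of them are larger than 42.

0 such elements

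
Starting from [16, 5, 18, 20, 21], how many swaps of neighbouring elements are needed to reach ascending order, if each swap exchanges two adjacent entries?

The minimum number of adjacent swaps to sort an array equals its inversion count, since every such swap removes exactly one inversion.
Count inversions — for each element, later elements that are smaller:
16: 5 → 1
5: none → 0
18: none → 0
20: none → 0
21: none → 0
Total inversions: 1 + 0 + 0 + 0 + 0 = 1

Adjacent swaps: 1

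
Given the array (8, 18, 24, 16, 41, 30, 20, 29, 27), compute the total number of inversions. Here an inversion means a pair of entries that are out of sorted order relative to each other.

11

Element-by-element contributions:
8 → none → 0
18 → 16 → 1
24 → 16, 20 → 2
16 → none → 0
41 → 30, 20, 29, 27 → 4
30 → 20, 29, 27 → 3
20 → none → 0
29 → 27 → 1
27 → none → 0
Sum: 0 + 1 + 2 + 0 + 4 + 3 + 0 + 1 + 0 = 11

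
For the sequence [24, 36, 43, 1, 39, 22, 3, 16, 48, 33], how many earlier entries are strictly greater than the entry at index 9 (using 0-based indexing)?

4 such elements

The element at index 9 is 33.
Elements before it: 24, 36, 43, 1, 39, 22, 3, 16, 48
Those larger than 33: 36, 43, 39, 48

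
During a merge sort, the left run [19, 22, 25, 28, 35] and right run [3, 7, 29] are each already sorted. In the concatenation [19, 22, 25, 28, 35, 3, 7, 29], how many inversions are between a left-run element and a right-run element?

11 split inversions

For each element r of the right run, count left-run elements greater than r:
r = 3: 19, 22, 25, 28, 35 → 5
r = 7: 19, 22, 25, 28, 35 → 5
r = 29: 35 → 1
Cross-inversions: 5 + 5 + 1 = 11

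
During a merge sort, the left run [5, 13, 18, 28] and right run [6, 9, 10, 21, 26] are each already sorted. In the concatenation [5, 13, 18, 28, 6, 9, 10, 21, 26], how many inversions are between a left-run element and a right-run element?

For each element r of the right run, count left-run elements greater than r:
r = 6: 13, 18, 28 → 3
r = 9: 13, 18, 28 → 3
r = 10: 13, 18, 28 → 3
r = 21: 28 → 1
r = 26: 28 → 1
Cross-inversions: 3 + 3 + 3 + 1 + 1 = 11

11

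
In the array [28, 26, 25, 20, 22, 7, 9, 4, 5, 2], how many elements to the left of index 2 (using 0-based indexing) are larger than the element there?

2

The element at index 2 is 25.
Elements before it: 28, 26
Those larger than 25: 28, 26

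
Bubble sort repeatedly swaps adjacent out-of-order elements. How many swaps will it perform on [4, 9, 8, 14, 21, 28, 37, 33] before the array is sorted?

2

Minimum adjacent swaps = number of inversions (each swap of adjacent out-of-order elements removes one inversion and no swap can remove more).
Count inversions — for each element, later elements that are smaller:
4: none → 0
9: 8 → 1
8: none → 0
14: none → 0
21: none → 0
28: none → 0
37: 33 → 1
33: none → 0
Total inversions: 0 + 1 + 0 + 0 + 0 + 0 + 1 + 0 = 2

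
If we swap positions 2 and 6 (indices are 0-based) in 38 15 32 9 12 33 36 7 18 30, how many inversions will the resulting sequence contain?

There are 28 inversions.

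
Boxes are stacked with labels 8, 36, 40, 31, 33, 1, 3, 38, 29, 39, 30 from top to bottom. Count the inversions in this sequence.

Element-by-element contributions:
8: 2
36: 6
40: 8
31: 4
33: 4
1: 0
3: 0
38: 2
29: 0
39: 1
30: 0
Sum: 2 + 6 + 8 + 4 + 4 + 0 + 0 + 2 + 0 + 1 + 0 = 27

There are 27 inversions.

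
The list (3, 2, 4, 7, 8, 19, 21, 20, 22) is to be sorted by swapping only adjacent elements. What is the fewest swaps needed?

The minimum number of adjacent swaps to sort an array equals its inversion count, since every such swap removes exactly one inversion.
Count inversions — for each element, later elements that are smaller:
3: 2 → 1
2: none → 0
4: none → 0
7: none → 0
8: none → 0
19: none → 0
21: 20 → 1
20: none → 0
22: none → 0
Total inversions: 1 + 0 + 0 + 0 + 0 + 0 + 1 + 0 + 0 = 2

There are 2 swaps.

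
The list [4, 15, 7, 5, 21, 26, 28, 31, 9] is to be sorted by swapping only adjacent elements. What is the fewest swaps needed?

Minimum adjacent swaps = number of inversions (each swap of adjacent out-of-order elements removes one inversion and no swap can remove more).
Count inversions — for each element, later elements that are smaller:
4: none → 0
15: 7, 5, 9 → 3
7: 5 → 1
5: none → 0
21: 9 → 1
26: 9 → 1
28: 9 → 1
31: 9 → 1
9: none → 0
Total inversions: 0 + 3 + 1 + 0 + 1 + 1 + 1 + 1 + 0 = 8

8 swaps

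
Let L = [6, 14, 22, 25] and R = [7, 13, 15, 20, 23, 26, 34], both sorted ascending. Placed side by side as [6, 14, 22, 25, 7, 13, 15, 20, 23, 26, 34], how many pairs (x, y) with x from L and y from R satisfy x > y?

For each element r of the right run, count left-run elements greater than r:
r = 7: 14, 22, 25 → 3
r = 13: 14, 22, 25 → 3
r = 15: 22, 25 → 2
r = 20: 22, 25 → 2
r = 23: 25 → 1
r = 26: none → 0
r = 34: none → 0
Cross-inversions: 3 + 3 + 2 + 2 + 1 + 0 + 0 = 11

11 cross-inversions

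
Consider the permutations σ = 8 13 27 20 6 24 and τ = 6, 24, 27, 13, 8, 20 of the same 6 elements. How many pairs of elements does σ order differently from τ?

There are 11 discordant pairs.

Assign each item its position (1..6) in the first ordering, then rewrite the second ordering as that position sequence:
positions: 8→1, 13→2, 27→3, 20→4, 6→5, 24→6
second ordering as positions: [5, 6, 3, 2, 1, 4]
Discordant pairs = inversions in this position sequence.
5: 3, 2, 1, 4 → 4
6: 3, 2, 1, 4 → 4
3: 2, 1 → 2
2: 1 → 1
1: 0
4: 0
Total: 4 + 4 + 2 + 1 + 0 + 0 = 11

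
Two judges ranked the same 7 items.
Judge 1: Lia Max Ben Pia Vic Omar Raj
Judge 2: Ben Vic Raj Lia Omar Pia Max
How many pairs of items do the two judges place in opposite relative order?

12

Assign each item its position (1..7) in the first ordering, then rewrite the second ordering as that position sequence:
positions: Lia→1, Max→2, Ben→3, Pia→4, Vic→5, Omar→6, Raj→7
second ordering as positions: [3, 5, 7, 1, 6, 4, 2]
Discordant pairs = inversions in this position sequence.
3: 1, 2 → 2
5: 1, 4, 2 → 3
7: 1, 6, 4, 2 → 4
1: 0
6: 4, 2 → 2
4: 2 → 1
2: 0
Total: 2 + 3 + 4 + 0 + 2 + 1 + 0 = 12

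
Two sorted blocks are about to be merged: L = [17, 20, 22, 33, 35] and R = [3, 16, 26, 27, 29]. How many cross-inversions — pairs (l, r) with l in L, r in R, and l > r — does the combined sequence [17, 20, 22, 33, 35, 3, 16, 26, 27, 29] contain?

16 split inversions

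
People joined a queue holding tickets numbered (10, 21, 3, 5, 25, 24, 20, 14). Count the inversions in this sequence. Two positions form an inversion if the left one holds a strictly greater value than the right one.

12

Sweep left to right; for each value list the smaller values that follow it:
10: 2
21: 4
3: 0
5: 0
25: 3
24: 2
20: 1
14: 0
Sum: 2 + 4 + 0 + 0 + 3 + 2 + 1 + 0 = 12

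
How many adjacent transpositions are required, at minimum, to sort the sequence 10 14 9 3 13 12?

Each adjacent swap fixes exactly one inversion, so the minimum swap count equals the number of inversions.
Count inversions — for each element, later elements that are smaller:
10: 9, 3 → 2
14: 9, 3, 13, 12 → 4
9: 3 → 1
3: none → 0
13: 12 → 1
12: none → 0
Total inversions: 2 + 4 + 1 + 0 + 1 + 0 = 8

8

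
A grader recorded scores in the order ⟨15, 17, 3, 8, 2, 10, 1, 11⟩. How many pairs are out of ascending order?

Sweep left to right; for each value list the smaller values that follow it:
15: 6
17: 6
3: 2
8: 2
2: 1
10: 1
1: 0
11: 0
Sum: 6 + 6 + 2 + 2 + 1 + 1 + 0 + 0 = 18

Inversions: 18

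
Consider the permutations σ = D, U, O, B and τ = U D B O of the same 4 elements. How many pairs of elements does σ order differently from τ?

Assign each item its position (1..4) in the first ordering, then rewrite the second ordering as that position sequence:
positions: D→1, U→2, O→3, B→4
second ordering as positions: [2, 1, 4, 3]
Discordant pairs = inversions in this position sequence.
2: 1 → 1
1: 0
4: 3 → 1
3: 0
Total: 1 + 0 + 1 + 0 = 2

Discordant pairs: 2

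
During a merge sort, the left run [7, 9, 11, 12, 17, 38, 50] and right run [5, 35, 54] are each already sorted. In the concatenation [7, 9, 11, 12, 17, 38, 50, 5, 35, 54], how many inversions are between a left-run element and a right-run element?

9 cross-inversions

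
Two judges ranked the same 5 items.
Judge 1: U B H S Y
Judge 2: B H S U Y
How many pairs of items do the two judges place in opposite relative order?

3

Assign each item its position (1..5) in the first ordering, then rewrite the second ordering as that position sequence:
positions: U→1, B→2, H→3, S→4, Y→5
second ordering as positions: [2, 3, 4, 1, 5]
Discordant pairs = inversions in this position sequence.
2: 1 → 1
3: 1 → 1
4: 1 → 1
1: 0
5: 0
Total: 1 + 1 + 1 + 0 + 0 = 3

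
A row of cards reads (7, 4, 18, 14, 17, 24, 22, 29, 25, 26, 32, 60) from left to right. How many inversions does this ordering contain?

6

Element-by-element contributions:
7: 1
4: 0
18: 2
14: 0
17: 0
24: 1
22: 0
29: 2
25: 0
26: 0
32: 0
60: 0
Sum: 1 + 0 + 2 + 0 + 0 + 1 + 0 + 2 + 0 + 0 + 0 + 0 = 6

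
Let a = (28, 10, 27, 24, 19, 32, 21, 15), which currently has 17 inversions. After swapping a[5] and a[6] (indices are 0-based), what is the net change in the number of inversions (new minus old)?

-1

Positions 5 and 6 hold 32 and 21; after swapping, the array is [28, 10, 27, 24, 19, 21, 32, 15].
Sweep left to right; for each value list the smaller values that follow it:
28 → 10, 27, 24, 19, 21, 15 → 6
10 → none → 0
27 → 24, 19, 21, 15 → 4
24 → 19, 21, 15 → 3
19 → 15 → 1
21 → 15 → 1
32 → 15 → 1
15 → none → 0
Sum: 6 + 0 + 4 + 3 + 1 + 1 + 1 + 0 = 16
Change: 16 − 17 = -1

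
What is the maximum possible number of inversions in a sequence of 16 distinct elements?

A reversed (strictly descending) arrangement makes every pair an inversion, giving C(16, 2) inversions.
C(16, 2) = 16·15/2 = 120

120 inversions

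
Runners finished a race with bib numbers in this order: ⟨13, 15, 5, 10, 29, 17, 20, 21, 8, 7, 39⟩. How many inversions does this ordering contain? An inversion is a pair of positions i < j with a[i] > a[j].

Out-of-order pairs: 22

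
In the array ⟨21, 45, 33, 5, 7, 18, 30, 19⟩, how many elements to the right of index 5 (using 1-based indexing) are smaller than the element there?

0

The element at index 5 is 7.
Elements after it: 18, 30, 19
None of them are smaller than 7.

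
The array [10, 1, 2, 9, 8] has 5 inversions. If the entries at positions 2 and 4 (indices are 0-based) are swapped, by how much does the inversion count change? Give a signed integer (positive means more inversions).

+1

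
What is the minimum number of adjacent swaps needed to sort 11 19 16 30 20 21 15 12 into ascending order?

The minimum number of adjacent swaps to sort an array equals its inversion count, since every such swap removes exactly one inversion.
Count inversions — for each element, later elements that are smaller:
11: none → 0
19: 16, 15, 12 → 3
16: 15, 12 → 2
30: 20, 21, 15, 12 → 4
20: 15, 12 → 2
21: 15, 12 → 2
15: 12 → 1
12: none → 0
Total inversions: 0 + 3 + 2 + 4 + 2 + 2 + 1 + 0 = 14

14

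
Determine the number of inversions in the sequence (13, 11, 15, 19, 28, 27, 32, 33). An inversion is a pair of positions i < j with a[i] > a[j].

2 inversions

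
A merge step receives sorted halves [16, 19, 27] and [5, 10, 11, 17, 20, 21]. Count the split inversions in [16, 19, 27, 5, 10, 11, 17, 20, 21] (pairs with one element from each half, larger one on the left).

Count, for every r in R, how many entries of L exceed r:
r = 5: 16, 19, 27 → 3
r = 10: 16, 19, 27 → 3
r = 11: 16, 19, 27 → 3
r = 17: 19, 27 → 2
r = 20: 27 → 1
r = 21: 27 → 1
Cross-inversions: 3 + 3 + 3 + 2 + 1 + 1 = 13

Cross-inversions: 13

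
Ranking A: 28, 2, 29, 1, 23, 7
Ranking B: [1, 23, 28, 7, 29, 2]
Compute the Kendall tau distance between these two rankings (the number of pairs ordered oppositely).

9

Assign each item its position (1..6) in the first ordering, then rewrite the second ordering as that position sequence:
positions: 28→1, 2→2, 29→3, 1→4, 23→5, 7→6
second ordering as positions: [4, 5, 1, 6, 3, 2]
Discordant pairs = inversions in this position sequence.
4: 1, 3, 2 → 3
5: 1, 3, 2 → 3
1: 0
6: 3, 2 → 2
3: 2 → 1
2: 0
Total: 3 + 3 + 0 + 2 + 1 + 0 = 9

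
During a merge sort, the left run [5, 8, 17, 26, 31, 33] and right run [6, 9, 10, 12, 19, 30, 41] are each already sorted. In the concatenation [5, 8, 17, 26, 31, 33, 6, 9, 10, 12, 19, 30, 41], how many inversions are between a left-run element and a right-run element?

Take each right-half value and tally the left-half values above it:
r = 6: 8, 17, 26, 31, 33 → 5
r = 9: 17, 26, 31, 33 → 4
r = 10: 17, 26, 31, 33 → 4
r = 12: 17, 26, 31, 33 → 4
r = 19: 26, 31, 33 → 3
r = 30: 31, 33 → 2
r = 41: none → 0
Cross-inversions: 5 + 4 + 4 + 4 + 3 + 2 + 0 = 22

22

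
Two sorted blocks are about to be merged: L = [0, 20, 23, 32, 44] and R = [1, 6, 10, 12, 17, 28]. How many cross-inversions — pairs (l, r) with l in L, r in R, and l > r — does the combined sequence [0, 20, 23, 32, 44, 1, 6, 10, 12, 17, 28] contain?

Take each right-half value and tally the left-half values above it:
r = 1: 20, 23, 32, 44 → 4
r = 6: 20, 23, 32, 44 → 4
r = 10: 20, 23, 32, 44 → 4
r = 12: 20, 23, 32, 44 → 4
r = 17: 20, 23, 32, 44 → 4
r = 28: 32, 44 → 2
Cross-inversions: 4 + 4 + 4 + 4 + 4 + 2 = 22

There are 22 cross-inversions.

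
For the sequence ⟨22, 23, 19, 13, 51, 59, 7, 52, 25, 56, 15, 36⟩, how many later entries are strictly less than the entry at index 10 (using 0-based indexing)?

0

The element at index 10 is 15.
Elements after it: 36
None of them are smaller than 15.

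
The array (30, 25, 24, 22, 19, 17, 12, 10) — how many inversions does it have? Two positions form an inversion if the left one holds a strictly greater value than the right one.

Element-by-element contributions:
30 → 25, 24, 22, 19, 17, 12, 10 → 7
25 → 24, 22, 19, 17, 12, 10 → 6
24 → 22, 19, 17, 12, 10 → 5
22 → 19, 17, 12, 10 → 4
19 → 17, 12, 10 → 3
17 → 12, 10 → 2
12 → 10 → 1
10 → none → 0
Sum: 7 + 6 + 5 + 4 + 3 + 2 + 1 + 0 = 28

28 inversions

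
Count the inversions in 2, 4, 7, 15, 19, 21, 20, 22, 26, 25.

There are 2 inversions.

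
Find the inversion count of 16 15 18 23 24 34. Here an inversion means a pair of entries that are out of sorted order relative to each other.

1 inversion

Count, for each position, how many later elements it exceeds:
16 → 15 → 1
15 → none → 0
18 → none → 0
23 → none → 0
24 → none → 0
34 → none → 0
Sum: 1 + 0 + 0 + 0 + 0 + 0 = 1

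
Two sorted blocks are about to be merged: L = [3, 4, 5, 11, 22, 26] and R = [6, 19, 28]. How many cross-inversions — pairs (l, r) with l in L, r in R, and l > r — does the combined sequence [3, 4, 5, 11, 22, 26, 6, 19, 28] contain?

Count, for every r in R, how many entries of L exceed r:
r = 6: 11, 22, 26 → 3
r = 19: 22, 26 → 2
r = 28: none → 0
Cross-inversions: 3 + 2 + 0 = 5

Cross-inversions: 5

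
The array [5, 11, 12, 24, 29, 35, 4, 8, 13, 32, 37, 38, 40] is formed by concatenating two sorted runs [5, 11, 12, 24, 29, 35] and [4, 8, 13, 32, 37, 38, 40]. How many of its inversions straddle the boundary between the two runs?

15

Count, for every r in R, how many entries of L exceed r:
r = 4: 5, 11, 12, 24, 29, 35 → 6
r = 8: 11, 12, 24, 29, 35 → 5
r = 13: 24, 29, 35 → 3
r = 32: 35 → 1
r = 37: none → 0
r = 38: none → 0
r = 40: none → 0
Cross-inversions: 6 + 5 + 3 + 1 + 0 + 0 + 0 = 15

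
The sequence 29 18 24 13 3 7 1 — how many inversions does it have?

19 inversions

For each element, count later entries that are smaller:
29: 6
18: 4
24: 4
13: 3
3: 1
7: 1
1: 0
Sum: 6 + 4 + 4 + 3 + 1 + 1 + 0 = 19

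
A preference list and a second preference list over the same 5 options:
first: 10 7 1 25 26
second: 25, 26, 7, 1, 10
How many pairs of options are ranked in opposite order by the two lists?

Assign each item its position (1..5) in the first ordering, then rewrite the second ordering as that position sequence:
positions: 10→1, 7→2, 1→3, 25→4, 26→5
second ordering as positions: [4, 5, 2, 3, 1]
Discordant pairs = inversions in this position sequence.
4: 2, 3, 1 → 3
5: 2, 3, 1 → 3
2: 1 → 1
3: 1 → 1
1: 0
Total: 3 + 3 + 1 + 1 + 0 = 8

8 pairs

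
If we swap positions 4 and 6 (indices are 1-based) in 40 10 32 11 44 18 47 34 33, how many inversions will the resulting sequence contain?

Inversions: 15

Positions 4 and 6 hold 11 and 18; after swapping, the array is [40, 10, 32, 18, 44, 11, 47, 34, 33].
For each element, count later entries that are smaller:
40 → 10, 32, 18, 11, 34, 33 → 6
10 → none → 0
32 → 18, 11 → 2
18 → 11 → 1
44 → 11, 34, 33 → 3
11 → none → 0
47 → 34, 33 → 2
34 → 33 → 1
33 → none → 0
Sum: 6 + 0 + 2 + 1 + 3 + 0 + 2 + 1 + 0 = 15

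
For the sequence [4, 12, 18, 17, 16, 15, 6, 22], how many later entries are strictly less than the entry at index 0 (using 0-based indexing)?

The element at index 0 is 4.
Elements after it: 12, 18, 17, 16, 15, 6, 22
None of them are smaller than 4.

0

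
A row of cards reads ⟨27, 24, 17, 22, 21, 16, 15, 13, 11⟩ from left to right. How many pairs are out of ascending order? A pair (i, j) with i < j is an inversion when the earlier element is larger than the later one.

34

Sweep left to right; for each value list the smaller values that follow it:
27: 8
24: 7
17: 4
22: 5
21: 4
16: 3
15: 2
13: 1
11: 0
Sum: 8 + 7 + 4 + 5 + 4 + 3 + 2 + 1 + 0 = 34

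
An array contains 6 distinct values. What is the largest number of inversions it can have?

15

A reversed (strictly descending) arrangement makes every pair an inversion, giving C(6, 2) inversions.
C(6, 2) = 6·5/2 = 15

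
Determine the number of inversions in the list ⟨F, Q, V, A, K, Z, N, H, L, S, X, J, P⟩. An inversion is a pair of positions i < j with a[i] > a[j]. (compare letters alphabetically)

33 out-of-order pairs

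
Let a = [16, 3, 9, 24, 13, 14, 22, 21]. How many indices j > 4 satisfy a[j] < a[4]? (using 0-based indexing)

The element at index 4 is 13.
Elements after it: 14, 22, 21
None of them are smaller than 13.

0 such elements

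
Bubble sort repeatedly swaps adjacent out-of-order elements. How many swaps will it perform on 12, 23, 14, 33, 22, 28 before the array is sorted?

4 adjacent swaps

The minimum number of adjacent swaps to sort an array equals its inversion count, since every such swap removes exactly one inversion.
Count inversions — for each element, later elements that are smaller:
12: none → 0
23: 14, 22 → 2
14: none → 0
33: 22, 28 → 2
22: none → 0
28: none → 0
Total inversions: 0 + 2 + 0 + 2 + 0 + 0 = 4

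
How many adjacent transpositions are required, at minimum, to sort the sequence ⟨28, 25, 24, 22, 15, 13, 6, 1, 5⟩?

The minimum number of adjacent swaps to sort an array equals its inversion count, since every such swap removes exactly one inversion.
Count inversions — for each element, later elements that are smaller:
28: 25, 24, 22, 15, 13, 6, 1, 5 → 8
25: 24, 22, 15, 13, 6, 1, 5 → 7
24: 22, 15, 13, 6, 1, 5 → 6
22: 15, 13, 6, 1, 5 → 5
15: 13, 6, 1, 5 → 4
13: 6, 1, 5 → 3
6: 1, 5 → 2
1: none → 0
5: none → 0
Total inversions: 8 + 7 + 6 + 5 + 4 + 3 + 2 + 0 + 0 = 35

35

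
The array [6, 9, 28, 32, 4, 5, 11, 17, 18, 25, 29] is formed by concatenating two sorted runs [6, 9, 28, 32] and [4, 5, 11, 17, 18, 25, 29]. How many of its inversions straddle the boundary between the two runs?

Take each right-half value and tally the left-half values above it:
r = 4: 6, 9, 28, 32 → 4
r = 5: 6, 9, 28, 32 → 4
r = 11: 28, 32 → 2
r = 17: 28, 32 → 2
r = 18: 28, 32 → 2
r = 25: 28, 32 → 2
r = 29: 32 → 1
Cross-inversions: 4 + 4 + 2 + 2 + 2 + 2 + 1 = 17

Split inversions: 17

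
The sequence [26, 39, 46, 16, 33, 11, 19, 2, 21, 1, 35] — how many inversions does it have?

Element-by-element contributions:
26 → 16, 11, 19, 2, 21, 1 → 6
39 → 16, 33, 11, 19, 2, 21, 1, 35 → 8
46 → 16, 33, 11, 19, 2, 21, 1, 35 → 8
16 → 11, 2, 1 → 3
33 → 11, 19, 2, 21, 1 → 5
11 → 2, 1 → 2
19 → 2, 1 → 2
2 → 1 → 1
21 → 1 → 1
1 → none → 0
35 → none → 0
Sum: 6 + 8 + 8 + 3 + 5 + 2 + 2 + 1 + 1 + 0 + 0 = 36

36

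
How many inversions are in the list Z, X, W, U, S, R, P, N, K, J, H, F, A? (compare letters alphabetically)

For each element, count later entries that are smaller:
Z → X, W, U, S, R, P, N, K, J, H, F, A → 12
X → W, U, S, R, P, N, K, J, H, F, A → 11
W → U, S, R, P, N, K, J, H, F, A → 10
U → S, R, P, N, K, J, H, F, A → 9
S → R, P, N, K, J, H, F, A → 8
R → P, N, K, J, H, F, A → 7
P → N, K, J, H, F, A → 6
N → K, J, H, F, A → 5
K → J, H, F, A → 4
J → H, F, A → 3
H → F, A → 2
F → A → 1
A → none → 0
Sum: 12 + 11 + 10 + 9 + 8 + 7 + 6 + 5 + 4 + 3 + 2 + 1 + 0 = 78

78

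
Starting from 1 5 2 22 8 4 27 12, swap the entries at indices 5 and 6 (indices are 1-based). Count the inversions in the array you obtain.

6 inversions

Positions 5 and 6 hold 8 and 4; after swapping, the array is [1, 5, 2, 22, 4, 8, 27, 12].
For each element, count later entries that are smaller:
1 → none → 0
5 → 2, 4 → 2
2 → none → 0
22 → 4, 8, 12 → 3
4 → none → 0
8 → none → 0
27 → 12 → 1
12 → none → 0
Sum: 0 + 2 + 0 + 3 + 0 + 0 + 1 + 0 = 6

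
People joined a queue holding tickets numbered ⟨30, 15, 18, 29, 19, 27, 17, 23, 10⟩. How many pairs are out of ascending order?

Element-by-element contributions:
30: 8
15: 1
18: 2
29: 5
19: 2
27: 3
17: 1
23: 1
10: 0
Sum: 8 + 1 + 2 + 5 + 2 + 3 + 1 + 1 + 0 = 23

23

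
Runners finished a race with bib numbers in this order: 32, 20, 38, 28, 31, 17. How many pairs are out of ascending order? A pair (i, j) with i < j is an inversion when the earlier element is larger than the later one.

Count, for each position, how many later elements it exceeds:
32 → 20, 28, 31, 17 → 4
20 → 17 → 1
38 → 28, 31, 17 → 3
28 → 17 → 1
31 → 17 → 1
17 → none → 0
Sum: 4 + 1 + 3 + 1 + 1 + 0 = 10

10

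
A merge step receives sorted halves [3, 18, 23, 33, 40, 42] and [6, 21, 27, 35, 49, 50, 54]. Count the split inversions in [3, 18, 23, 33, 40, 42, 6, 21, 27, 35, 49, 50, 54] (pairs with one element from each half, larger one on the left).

There are 14 split inversions.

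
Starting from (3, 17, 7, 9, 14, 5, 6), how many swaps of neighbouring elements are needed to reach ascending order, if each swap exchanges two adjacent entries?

11 swaps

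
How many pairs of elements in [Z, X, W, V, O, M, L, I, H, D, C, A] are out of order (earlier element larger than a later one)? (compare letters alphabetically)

Sweep left to right; for each value list the smaller values that follow it:
Z → X, W, V, O, M, L, I, H, D, C, A → 11
X → W, V, O, M, L, I, H, D, C, A → 10
W → V, O, M, L, I, H, D, C, A → 9
V → O, M, L, I, H, D, C, A → 8
O → M, L, I, H, D, C, A → 7
M → L, I, H, D, C, A → 6
L → I, H, D, C, A → 5
I → H, D, C, A → 4
H → D, C, A → 3
D → C, A → 2
C → A → 1
A → none → 0
Sum: 11 + 10 + 9 + 8 + 7 + 6 + 5 + 4 + 3 + 2 + 1 + 0 = 66

66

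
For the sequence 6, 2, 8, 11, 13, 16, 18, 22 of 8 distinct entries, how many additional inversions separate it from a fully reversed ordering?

Maximum inversions for 8 distinct elements is C(8, 2) = 8·7/2 = 28.
Current inversions — for each element, count later smaller elements:
6: 1
2: 0
8: 0
11: 0
13: 0
16: 0
18: 0
22: 0
Current total: 1 + 0 + 0 + 0 + 0 + 0 + 0 + 0 = 1
Shortfall: 28 − 1 = 27

27 inversions short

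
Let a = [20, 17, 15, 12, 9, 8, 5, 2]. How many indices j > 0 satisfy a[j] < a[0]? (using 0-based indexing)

7

The element at index 0 is 20.
Elements after it: 17, 15, 12, 9, 8, 5, 2
Those smaller than 20: 17, 15, 12, 9, 8, 5, 2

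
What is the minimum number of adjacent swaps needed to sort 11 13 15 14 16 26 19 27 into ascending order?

2 swaps

Each adjacent swap fixes exactly one inversion, so the minimum swap count equals the number of inversions.
Count inversions — for each element, later elements that are smaller:
11: none → 0
13: none → 0
15: 14 → 1
14: none → 0
16: none → 0
26: 19 → 1
19: none → 0
27: none → 0
Total inversions: 0 + 0 + 1 + 0 + 0 + 1 + 0 + 0 = 2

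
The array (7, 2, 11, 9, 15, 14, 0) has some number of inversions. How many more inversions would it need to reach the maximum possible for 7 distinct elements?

12

Maximum inversions for 7 distinct elements is C(7, 2) = 7·6/2 = 21.
Current inversions — for each element, count later smaller elements:
7: 2
2: 1
11: 2
9: 1
15: 2
14: 1
0: 0
Current total: 2 + 1 + 2 + 1 + 2 + 1 + 0 = 9
Shortfall: 21 − 9 = 12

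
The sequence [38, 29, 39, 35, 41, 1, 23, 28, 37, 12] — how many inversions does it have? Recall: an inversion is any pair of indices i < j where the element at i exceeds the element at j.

29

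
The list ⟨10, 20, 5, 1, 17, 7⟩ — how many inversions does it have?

9

Count, for each position, how many later elements it exceeds:
10 → 5, 1, 7 → 3
20 → 5, 1, 17, 7 → 4
5 → 1 → 1
1 → none → 0
17 → 7 → 1
7 → none → 0
Sum: 3 + 4 + 1 + 0 + 1 + 0 = 9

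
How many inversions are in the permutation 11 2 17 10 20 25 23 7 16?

Sweep left to right; for each value list the smaller values that follow it:
11 → 2, 10, 7 → 3
2 → none → 0
17 → 10, 7, 16 → 3
10 → 7 → 1
20 → 7, 16 → 2
25 → 23, 7, 16 → 3
23 → 7, 16 → 2
7 → none → 0
16 → none → 0
Sum: 3 + 0 + 3 + 1 + 2 + 3 + 2 + 0 + 0 = 14

14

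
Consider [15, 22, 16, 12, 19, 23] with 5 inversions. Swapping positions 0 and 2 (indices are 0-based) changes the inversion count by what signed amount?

+1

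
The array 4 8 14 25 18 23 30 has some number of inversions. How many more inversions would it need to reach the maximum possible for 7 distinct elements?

19 inversions short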